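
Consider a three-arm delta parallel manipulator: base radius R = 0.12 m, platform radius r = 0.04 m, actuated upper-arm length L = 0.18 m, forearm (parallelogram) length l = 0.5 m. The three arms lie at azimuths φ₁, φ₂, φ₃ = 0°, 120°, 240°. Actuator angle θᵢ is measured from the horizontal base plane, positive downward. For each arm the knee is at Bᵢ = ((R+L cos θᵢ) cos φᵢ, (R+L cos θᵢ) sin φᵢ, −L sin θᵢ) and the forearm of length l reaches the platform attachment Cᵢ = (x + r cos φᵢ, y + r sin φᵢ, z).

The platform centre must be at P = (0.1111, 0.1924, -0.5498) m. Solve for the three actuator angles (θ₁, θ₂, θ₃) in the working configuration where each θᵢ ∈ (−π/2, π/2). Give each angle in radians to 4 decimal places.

φ1=0.0° → target in arm frame (0.1111, 0.1924)
  A=-0.0311, B=-0.5498, C=(l²−L²−A²−y'²−z²)/(2L)=-0.3407
  √(A²+B²)=0.5507;  θ1 = -1.6273+2.2380 ≈ 0.6107
φ2=120.0° → target in arm frame (0.1111, -0.1924)
  A=-0.0311, B=-0.5498, C=(l²−L²−A²−y'²−z²)/(2L)=-0.3407
  γ=atan2(-0.5498,-0.0311)=-1.6273;  ψ=arccos(-0.6188)=2.2380;  θ2=γ+ψ≈0.6107
φ3=240.0° → target in arm frame (-0.2222, 0.0000)
  A cos θ + B sin θ = C:  0.3022·cos θ + -0.5498·sin θ = -0.4889
  √(A²+B²)=0.6274;  θ3 = -1.0683+2.4642 ≈ 1.3960

θ₁ = 0.6107, θ₂ = 0.6107, θ₃ = 1.3960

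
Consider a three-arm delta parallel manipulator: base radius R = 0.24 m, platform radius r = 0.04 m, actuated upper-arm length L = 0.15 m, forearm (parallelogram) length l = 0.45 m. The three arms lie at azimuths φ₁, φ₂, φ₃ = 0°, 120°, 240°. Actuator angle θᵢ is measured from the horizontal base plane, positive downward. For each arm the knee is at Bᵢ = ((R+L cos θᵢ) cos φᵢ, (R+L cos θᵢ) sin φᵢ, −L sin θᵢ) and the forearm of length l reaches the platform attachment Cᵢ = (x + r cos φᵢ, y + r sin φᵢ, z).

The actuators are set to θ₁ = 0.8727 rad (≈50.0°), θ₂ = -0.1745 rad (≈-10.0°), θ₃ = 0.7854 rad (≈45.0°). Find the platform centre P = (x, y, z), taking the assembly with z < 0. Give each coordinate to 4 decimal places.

O1 = (0.2964·cos0.0°, 0.2964·sin0.0°, -0.1149) = (0.2964, 0.0000, -0.1149)
O2 = (0.3477·cos120.0°, 0.3477·sin120.0°, 0.0260) = (-0.1739, 0.3011, 0.0260)
φ3=240.0°: virtual centre (-0.1530, -0.2651, -0.1061), radius l
|O₂|²−|O₁|² = 0.0205;  |O₃|²−|O₁|² = 0.0039
[-0.9406 0.6023 0.2819]·P = 0.0205;  [-0.8989 -0.5301 0.0177]·P = 0.0039
Cramer: x(z) = -0.0127+0.1539z;  y(z) = 0.0142-0.2277z
into |P−O₁|² = l²: 1.0755z² + 0.1282z + -0.0935 = 0;  Δ = 0.4189;  z = -0.3605 or 0.2413 → z<0 root = -0.3605
x = -0.0682, y = 0.0963

(-0.0682, 0.0963, -0.3605)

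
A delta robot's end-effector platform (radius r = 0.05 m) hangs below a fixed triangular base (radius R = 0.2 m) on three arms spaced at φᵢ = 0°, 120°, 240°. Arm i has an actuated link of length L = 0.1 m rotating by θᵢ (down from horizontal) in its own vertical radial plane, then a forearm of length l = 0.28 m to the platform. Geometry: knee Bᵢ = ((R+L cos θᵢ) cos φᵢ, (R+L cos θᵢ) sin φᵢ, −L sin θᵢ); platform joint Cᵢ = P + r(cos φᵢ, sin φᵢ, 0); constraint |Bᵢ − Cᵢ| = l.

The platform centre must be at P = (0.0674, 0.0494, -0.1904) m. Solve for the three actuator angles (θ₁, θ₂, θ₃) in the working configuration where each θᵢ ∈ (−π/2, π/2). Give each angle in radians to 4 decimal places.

θ₁ = -0.1746, θ₂ = 0.5231, θ₃ = 1.2215

arm 1 (φ=0.0°): x'=0.0674, y'=0.0494
  A cos θ + B sin θ = C:  0.0826·cos θ + -0.1904·sin θ = 0.1144
  γ=atan2(-0.1904,0.0826)=-1.1615;  ψ=arccos(0.5513)=0.9869;  θ1=γ+ψ≈-0.1746
φ2=120.0° → target in arm frame (0.0091, -0.0831)
  e−x'=0.1409;  (l²−L²−(e−x')²−y'²−z²)/2L = 0.0269
  γ=atan2(-0.1904,0.1409)=-0.9337;  ψ=arccos(0.1138)=1.4568;  θ2=γ+ψ≈0.5231
arm 3 (φ=240.0°): x'=-0.0765, y'=0.0337
  A cos θ + B sin θ = C:  0.2265·cos θ + -0.1904·sin θ = -0.1014
  γ=atan2(-0.1904,0.2265)=-0.6991;  ψ=arccos(-0.3427)=1.9206;  θ3=γ+ψ≈1.2215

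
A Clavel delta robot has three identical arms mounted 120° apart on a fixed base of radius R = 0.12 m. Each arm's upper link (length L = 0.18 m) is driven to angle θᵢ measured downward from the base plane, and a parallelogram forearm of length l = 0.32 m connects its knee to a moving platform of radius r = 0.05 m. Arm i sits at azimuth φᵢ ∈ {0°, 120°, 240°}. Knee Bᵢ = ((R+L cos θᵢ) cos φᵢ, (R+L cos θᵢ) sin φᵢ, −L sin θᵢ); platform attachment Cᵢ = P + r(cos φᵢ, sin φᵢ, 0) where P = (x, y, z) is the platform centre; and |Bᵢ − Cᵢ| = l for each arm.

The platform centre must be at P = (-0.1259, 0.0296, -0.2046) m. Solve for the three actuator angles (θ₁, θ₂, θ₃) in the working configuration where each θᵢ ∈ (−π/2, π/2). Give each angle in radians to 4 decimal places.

θ₁ = 0.8729, θ₂ = -0.3492, θ₃ = 0.0004

φ1=0.0° → target in arm frame (-0.1259, 0.0296)
  A=0.1959, B=-0.2046, C=(l²−L²−A²−y'²−z²)/(2L)=-0.0309
  θ1 = atan2(B,A) + arccos(C/0.2833) = 0.8729
rotate P by −φ2: (0.0886, 0.0942, -0.2046)
  A=-0.0186, B=-0.2046, C=(l²−L²−A²−y'²−z²)/(2L)=0.0525
  θ2 = atan2(B,A) + arccos(C/0.2054) = -0.3492
arm 3 (φ=240.0°): x'=0.0373, y'=-0.1238
  e−x'=0.0327;  (l²−L²−(e−x')²−y'²−z²)/2L = 0.0326
  √(A²+B²)=0.2072;  θ3 = -1.4124+1.4128 ≈ 0.0004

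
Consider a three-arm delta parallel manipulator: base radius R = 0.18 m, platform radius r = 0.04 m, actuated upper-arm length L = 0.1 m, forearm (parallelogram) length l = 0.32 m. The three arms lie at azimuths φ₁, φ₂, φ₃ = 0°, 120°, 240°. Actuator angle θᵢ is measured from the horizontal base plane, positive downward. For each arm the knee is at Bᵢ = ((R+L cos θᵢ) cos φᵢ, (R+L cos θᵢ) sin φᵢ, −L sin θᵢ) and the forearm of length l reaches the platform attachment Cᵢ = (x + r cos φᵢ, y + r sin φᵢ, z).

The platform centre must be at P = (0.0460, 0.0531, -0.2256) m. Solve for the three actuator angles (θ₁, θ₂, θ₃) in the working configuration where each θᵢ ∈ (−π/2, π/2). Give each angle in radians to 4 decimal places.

θ₁ = -0.2621, θ₂ = -0.0001, θ₃ = 0.7854

arm 1 (φ=0.0°): x'=0.0460, y'=0.0531
  A cos θ + B sin θ = C:  0.0940·cos θ + -0.2256·sin θ = 0.1492
  √(A²+B²)=0.2444;  θ1 = -1.1760+0.9139 ≈ -0.2621
φ2=120.0° → target in arm frame (0.0230, -0.0664)
  e−x'=0.1170;  (l²−L²−(e−x')²−y'²−z²)/2L = 0.1170
  γ=atan2(-0.2256,0.1170)=-1.0923;  ψ=arccos(0.4605)=1.0923;  θ2=γ+ψ≈-0.0001
rotate P by −φ3: (-0.0690, 0.0133, -0.2256)
  A=0.2090, B=-0.2256, C=(l²−L²−A²−y'²−z²)/(2L)=-0.0117
  γ=atan2(-0.2256,0.2090)=-0.8236;  ψ=arccos(-0.0382)=1.6090;  θ3=γ+ψ≈0.7854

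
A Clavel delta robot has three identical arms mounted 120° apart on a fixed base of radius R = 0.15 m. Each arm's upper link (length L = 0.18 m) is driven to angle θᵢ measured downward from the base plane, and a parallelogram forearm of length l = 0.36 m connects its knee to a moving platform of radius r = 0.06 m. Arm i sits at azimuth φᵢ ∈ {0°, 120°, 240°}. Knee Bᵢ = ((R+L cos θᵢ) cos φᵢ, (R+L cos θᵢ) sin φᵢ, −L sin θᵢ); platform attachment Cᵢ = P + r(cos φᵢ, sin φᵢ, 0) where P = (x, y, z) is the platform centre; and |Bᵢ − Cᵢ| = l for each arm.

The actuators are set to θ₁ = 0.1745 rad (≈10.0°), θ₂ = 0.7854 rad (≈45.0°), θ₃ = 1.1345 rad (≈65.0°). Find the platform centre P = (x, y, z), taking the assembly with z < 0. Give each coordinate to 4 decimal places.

(0.1357, 0.0633, -0.3603)

centre 1 = (0.2673·cos0.0°, 0.2673·sin0.0°, -0.0313) = (0.2673, 0.0000, -0.0313)
centre 2 = (0.2173·cos120.0°, 0.2173·sin120.0°, -0.1273) = (-0.1086, 0.1882, -0.1273)
centre 3 = (0.1661·cos240.0°, 0.1661·sin240.0°, -0.1631) = (-0.0830, -0.1438, -0.1631)
subtract pairs → two planes through P
plane₁₂: -0.7518x+0.3763y+-0.1921z = -0.0090
det = 0.4799;  x = 0.0197+-0.3220z,  y = 0.0154+-0.1328z
sphere 1 gives Az²+Bz+C=0 with A=1.1213, B=0.2178, C=-0.0671;  B²−4AC=0.3483;  roots -0.3603, 0.1660;  negative root z = -0.3603
x = 0.1357, y = 0.0633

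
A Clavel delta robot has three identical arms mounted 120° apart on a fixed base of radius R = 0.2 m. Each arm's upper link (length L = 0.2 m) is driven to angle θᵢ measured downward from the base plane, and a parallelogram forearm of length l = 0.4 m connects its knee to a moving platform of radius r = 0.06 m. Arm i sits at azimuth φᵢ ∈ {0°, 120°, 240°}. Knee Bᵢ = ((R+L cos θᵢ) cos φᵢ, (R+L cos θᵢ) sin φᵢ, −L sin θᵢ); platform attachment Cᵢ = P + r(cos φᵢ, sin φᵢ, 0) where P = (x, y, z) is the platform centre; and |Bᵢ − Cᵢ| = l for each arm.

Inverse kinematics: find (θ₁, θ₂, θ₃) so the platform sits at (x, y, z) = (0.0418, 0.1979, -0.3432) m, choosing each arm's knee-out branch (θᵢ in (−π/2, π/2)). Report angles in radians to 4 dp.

θ₁ = 0.6111, θ₂ = 0.0874, θ₃ = 1.3964

φ1=0.0° → target in arm frame (0.0418, 0.1979)
  e−x'=0.0982;  (l²−L²−(e−x')²−y'²−z²)/2L = -0.1165
  √(A²+B²)=0.3570;  θ1 = -1.2921+1.9032 ≈ 0.6111
φ2=120.0° → target in arm frame (0.1505, -0.1351)
  A cos θ + B sin θ = C:  -0.0105·cos θ + -0.3432·sin θ = -0.0404
  θ2 = atan2(B,A) + arccos(C/0.3434) = 0.0874
arm 3 (φ=240.0°): x'=-0.1923, y'=-0.0628
  A=0.3323, B=-0.3432, C=(l²−L²−A²−y'²−z²)/(2L)=-0.2803
  γ=atan2(-0.3432,0.3323)=-0.8016;  ψ=arccos(-0.5869)=2.1980;  θ3=γ+ψ≈1.3964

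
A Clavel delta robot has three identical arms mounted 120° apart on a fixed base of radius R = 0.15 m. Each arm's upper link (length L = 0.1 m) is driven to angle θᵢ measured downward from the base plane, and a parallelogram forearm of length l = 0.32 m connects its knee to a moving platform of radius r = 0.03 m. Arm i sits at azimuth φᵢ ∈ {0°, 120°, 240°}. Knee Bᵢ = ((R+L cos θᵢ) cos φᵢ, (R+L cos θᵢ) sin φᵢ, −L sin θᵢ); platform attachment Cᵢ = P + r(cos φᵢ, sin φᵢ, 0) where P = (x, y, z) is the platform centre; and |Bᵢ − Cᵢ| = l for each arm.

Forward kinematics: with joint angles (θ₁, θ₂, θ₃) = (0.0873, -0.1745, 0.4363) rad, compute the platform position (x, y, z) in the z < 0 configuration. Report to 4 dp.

(0.0051, 0.0415, -0.2425)

arm 1 at φ=0.0°: e+L cos θ1 = 0.2196;  O1 = (0.2196, 0.0000, -0.0087)
O2 = (0.2185·cos120.0°, 0.2185·sin120.0°, 0.0174) = (-0.1092, 0.1892, 0.0174)
φ3=240.0°: virtual centre (-0.1053, -0.1824, -0.0423), radius l
eliminate P² terms by subtracting sphere 1 from 2 and 3
plane₁₂: -0.6577x+0.3784y+0.0522z = -0.0003
Cramer: x(z) = 0.0019-0.0131z;  y(z) = 0.0026-0.1606z
sphere 1 gives Az²+Bz+C=0 with A=1.0260, B=0.0223, C=-0.0549;  B²−4AC=0.2258;  roots -0.2425, 0.2207;  negative root z = -0.2425
x = 0.0051, y = 0.0415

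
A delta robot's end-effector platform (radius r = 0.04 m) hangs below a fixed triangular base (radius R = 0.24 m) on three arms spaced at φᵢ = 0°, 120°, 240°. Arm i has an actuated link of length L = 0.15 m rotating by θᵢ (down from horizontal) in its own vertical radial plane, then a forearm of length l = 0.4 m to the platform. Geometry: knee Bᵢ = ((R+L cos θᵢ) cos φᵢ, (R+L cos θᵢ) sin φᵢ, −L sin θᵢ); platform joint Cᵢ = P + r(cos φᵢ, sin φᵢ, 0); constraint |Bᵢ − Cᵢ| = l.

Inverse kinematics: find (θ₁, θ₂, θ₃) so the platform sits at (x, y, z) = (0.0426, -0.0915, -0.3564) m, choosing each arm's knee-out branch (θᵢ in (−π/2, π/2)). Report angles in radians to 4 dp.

θ₁ = 0.6111, θ₂ = 1.3089, θ₃ = 0.5234

rotate P by −φ1: (0.0426, -0.0915, -0.3564)
  e−x'=0.1574;  (l²−L²−(e−x')²−y'²−z²)/2L = -0.0756
  γ=atan2(-0.3564,0.1574)=-1.1549;  ψ=arccos(-0.1939)=1.7660;  θ1=γ+ψ≈0.6111
arm 2 (φ=120.0°): x'=-0.1005, y'=0.0089
  e−x'=0.3005;  (l²−L²−(e−x')²−y'²−z²)/2L = -0.2664
  √(A²+B²)=0.4662;  θ2 = -0.8702+2.1791 ≈ 1.3089
arm 3 (φ=240.0°): x'=0.0579, y'=0.0826
  A cos θ + B sin θ = C:  0.1421·cos θ + -0.3564·sin θ = -0.0551
  θ3 = atan2(B,A) + arccos(C/0.3837) = 0.5234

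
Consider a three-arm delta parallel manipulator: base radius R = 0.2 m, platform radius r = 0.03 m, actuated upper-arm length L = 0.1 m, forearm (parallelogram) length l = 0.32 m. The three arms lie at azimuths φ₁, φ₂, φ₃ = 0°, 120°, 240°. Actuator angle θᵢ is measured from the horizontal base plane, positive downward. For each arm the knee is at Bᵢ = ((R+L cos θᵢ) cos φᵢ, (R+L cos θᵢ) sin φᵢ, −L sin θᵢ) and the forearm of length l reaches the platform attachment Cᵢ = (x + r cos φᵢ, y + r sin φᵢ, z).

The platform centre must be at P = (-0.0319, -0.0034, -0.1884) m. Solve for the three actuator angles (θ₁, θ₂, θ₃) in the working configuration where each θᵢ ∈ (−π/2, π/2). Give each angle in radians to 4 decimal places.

θ₁ = 0.5236, θ₂ = 0.0000, θ₃ = -0.0876

rotate P by −φ1: (-0.0319, -0.0034, -0.1884)
  e−x'=0.2019;  (l²−L²−(e−x')²−y'²−z²)/2L = 0.0807
  θ1 = atan2(B,A) + arccos(C/0.2761) = 0.5236
φ2=120.0° → target in arm frame (0.0130, 0.0293)
  A cos θ + B sin θ = C:  0.1570·cos θ + -0.1884·sin θ = 0.1570
  θ2 = atan2(B,A) + arccos(C/0.2452) = 0.0000
rotate P by −φ3: (0.0189, -0.0259, -0.1884)
  A=0.1511, B=-0.1884, C=(l²−L²−A²−y'²−z²)/(2L)=0.1670
  √(A²+B²)=0.2415;  θ3 = -0.8948+0.8072 ≈ -0.0876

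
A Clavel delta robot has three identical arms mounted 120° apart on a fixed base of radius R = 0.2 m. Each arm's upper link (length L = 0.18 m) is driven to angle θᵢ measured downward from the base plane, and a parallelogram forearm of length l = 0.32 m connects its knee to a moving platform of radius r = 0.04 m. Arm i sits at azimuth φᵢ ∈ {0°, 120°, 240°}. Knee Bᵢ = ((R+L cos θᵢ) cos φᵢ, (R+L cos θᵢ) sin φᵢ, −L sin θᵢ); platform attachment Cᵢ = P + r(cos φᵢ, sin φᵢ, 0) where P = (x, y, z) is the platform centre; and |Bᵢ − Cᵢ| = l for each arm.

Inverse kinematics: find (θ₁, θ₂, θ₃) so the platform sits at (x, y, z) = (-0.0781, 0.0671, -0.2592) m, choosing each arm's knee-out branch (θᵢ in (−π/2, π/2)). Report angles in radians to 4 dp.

θ₁ = 1.2218, θ₂ = 0.2618, θ₃ = 0.9601

rotate P by −φ1: (-0.0781, 0.0671, -0.2592)
  A cos θ + B sin θ = C:  0.2381·cos θ + -0.2592·sin θ = -0.1622
  √(A²+B²)=0.3520;  θ1 = -0.8278+2.0496 ≈ 1.2218
rotate P by −φ2: (0.0972, 0.0341, -0.2592)
  A=0.0628, B=-0.2592, C=(l²−L²−A²−y'²−z²)/(2L)=-0.0064
  √(A²+B²)=0.2667;  θ2 = -1.3329+1.5947 ≈ 0.2618
φ3=240.0° → target in arm frame (-0.0191, -0.1012)
  A=0.1791, B=-0.2592, C=(l²−L²−A²−y'²−z²)/(2L)=-0.1097
  γ=atan2(-0.2592,0.1791)=-0.9663;  ψ=arccos(-0.3482)=1.9264;  θ3=γ+ψ≈0.9601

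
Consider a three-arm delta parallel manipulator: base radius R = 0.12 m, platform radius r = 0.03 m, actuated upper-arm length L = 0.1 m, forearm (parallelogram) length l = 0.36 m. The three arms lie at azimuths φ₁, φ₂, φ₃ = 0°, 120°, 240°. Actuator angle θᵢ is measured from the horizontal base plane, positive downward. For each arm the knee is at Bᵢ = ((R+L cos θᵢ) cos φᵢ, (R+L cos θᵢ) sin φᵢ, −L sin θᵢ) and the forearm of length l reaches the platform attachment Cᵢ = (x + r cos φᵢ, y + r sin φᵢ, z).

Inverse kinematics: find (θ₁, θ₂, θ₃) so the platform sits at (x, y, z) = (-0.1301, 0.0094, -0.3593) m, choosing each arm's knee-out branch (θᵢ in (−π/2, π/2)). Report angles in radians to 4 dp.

θ₁ = 1.3092, θ₂ = 0.3493, θ₃ = 0.4363

rotate P by −φ1: (-0.1301, 0.0094, -0.3593)
  A cos θ + B sin θ = C:  0.2201·cos θ + -0.3593·sin θ = -0.2901
  √(A²+B²)=0.4214;  θ1 = -1.0212+2.3303 ≈ 1.3092
rotate P by −φ2: (0.0732, 0.1080, -0.3593)
  e−x'=0.0168;  (l²−L²−(e−x')²−y'²−z²)/2L = -0.1072
  θ2 = atan2(B,A) + arccos(C/0.3597) = 0.3493
rotate P by −φ3: (0.0569, -0.1174, -0.3593)
  A cos θ + B sin θ = C:  0.0331·cos θ + -0.3593·sin θ = -0.1218
  √(A²+B²)=0.3608;  θ3 = -1.4790+1.9152 ≈ 0.4363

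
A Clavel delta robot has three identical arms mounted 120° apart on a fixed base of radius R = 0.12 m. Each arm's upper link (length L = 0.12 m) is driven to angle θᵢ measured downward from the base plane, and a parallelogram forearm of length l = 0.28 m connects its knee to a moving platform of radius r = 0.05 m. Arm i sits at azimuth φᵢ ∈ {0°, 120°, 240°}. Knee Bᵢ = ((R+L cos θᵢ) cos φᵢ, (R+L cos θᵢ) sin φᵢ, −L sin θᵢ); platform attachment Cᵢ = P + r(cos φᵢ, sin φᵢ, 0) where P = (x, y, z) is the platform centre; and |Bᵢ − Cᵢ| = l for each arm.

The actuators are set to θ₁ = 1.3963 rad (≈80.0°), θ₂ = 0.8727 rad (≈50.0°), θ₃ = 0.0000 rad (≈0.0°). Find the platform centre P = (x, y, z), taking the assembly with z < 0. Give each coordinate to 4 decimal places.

φ1=0.0°: virtual centre (0.0908, 0.0000, -0.1182), radius l
φ2=120.0°: virtual centre (-0.0736, 0.1274, -0.0919), radius l
φ3=240.0°: virtual centre (-0.0950, -0.1645, 0.0000), radius l
eliminate P² terms by subtracting sphere 1 from 2 and 3
linear system: -0.3288x+0.2548y = 0.0079−0.0525z; -0.3717x+-0.3291y = 0.0139−0.2364z
det = 0.2029;  x = -0.0302+0.3820z,  y = -0.0081+0.2868z
into |P−S₁|² = l²: 1.2282z² + 0.1393z + -0.0497 = 0;  Δ = 0.2636;  z = -0.2657 or 0.1523 → z<0 root = -0.2657
x = -0.1317, y = -0.0843

(-0.1317, -0.0843, -0.2657)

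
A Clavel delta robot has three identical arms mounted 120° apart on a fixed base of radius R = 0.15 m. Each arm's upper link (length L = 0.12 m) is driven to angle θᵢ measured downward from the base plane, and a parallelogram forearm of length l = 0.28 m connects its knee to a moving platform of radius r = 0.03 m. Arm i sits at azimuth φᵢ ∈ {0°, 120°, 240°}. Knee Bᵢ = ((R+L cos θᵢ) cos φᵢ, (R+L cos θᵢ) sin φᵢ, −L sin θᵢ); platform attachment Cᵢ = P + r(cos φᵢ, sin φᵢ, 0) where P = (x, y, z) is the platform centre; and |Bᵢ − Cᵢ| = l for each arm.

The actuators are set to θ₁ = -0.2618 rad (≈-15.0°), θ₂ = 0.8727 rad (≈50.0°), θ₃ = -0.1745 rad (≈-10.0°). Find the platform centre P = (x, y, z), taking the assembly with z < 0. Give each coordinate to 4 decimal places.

φ1=0.0°: virtual centre (0.2359, 0.0000, 0.0311), radius l
S2 = (0.1971·cos120.0°, 0.1971·sin120.0°, -0.0919) = (-0.0986, 0.1707, -0.0919)
φ3=240.0°: virtual centre (-0.1191, -0.2063, 0.0208), radius l
eliminate P² terms by subtracting sphere 1 from 2 and 3
[-0.6690 0.3414 -0.2460]·P = -0.0093;  [-0.7100 -0.4125 -0.0204]·P = 0.0005
Cramer: x(z) = 0.0070-0.2092z;  y(z) = -0.0134+0.3105z
quadratic in z: (1.1402)z²+(0.0253)z+(-0.0249)=0, √Δ=0.3378 → z ∈ {-0.1592, 0.1370}; z = -0.1592 (taking z<0)
x = 0.0404, y = -0.0629

(0.0404, -0.0629, -0.1592)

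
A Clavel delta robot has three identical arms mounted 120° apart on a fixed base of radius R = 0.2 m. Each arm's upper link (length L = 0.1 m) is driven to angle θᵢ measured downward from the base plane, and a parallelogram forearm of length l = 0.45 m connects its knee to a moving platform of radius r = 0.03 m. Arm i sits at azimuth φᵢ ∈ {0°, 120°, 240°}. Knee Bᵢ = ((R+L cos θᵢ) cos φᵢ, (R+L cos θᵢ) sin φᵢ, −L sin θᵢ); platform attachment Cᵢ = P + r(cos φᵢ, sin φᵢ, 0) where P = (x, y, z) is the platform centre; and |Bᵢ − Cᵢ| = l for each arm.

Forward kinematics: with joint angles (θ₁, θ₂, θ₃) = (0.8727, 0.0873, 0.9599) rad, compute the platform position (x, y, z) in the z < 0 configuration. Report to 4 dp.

centre 1 = (0.2343·cos0.0°, 0.2343·sin0.0°, -0.0766) = (0.2343, 0.0000, -0.0766)
arm 2 at φ=120.0°: e+L cos θ2 = 0.2696;  centre 2 = (-0.1348, 0.2335, -0.0087)
φ3=240.0°: virtual centre (-0.1137, -0.1969, -0.0819), radius l
|centre ₂|²−|centre ₁|² = 0.0120;  |centre ₃|²−|centre ₁|² = -0.0024
plane₁₂: -0.7382x+0.4670y+0.1358z = 0.0120
Cramer: x(z) = -0.0059+0.0788z;  y(z) = 0.0164-0.1662z
sphere 1 gives Az²+Bz+C=0 with A=1.0338, B=0.1099, C=-0.1387;  B²−4AC=0.5856;  roots -0.4232, 0.3169;  negative root z = -0.4232
x = -0.0393, y = 0.0867

(-0.0393, 0.0867, -0.4232)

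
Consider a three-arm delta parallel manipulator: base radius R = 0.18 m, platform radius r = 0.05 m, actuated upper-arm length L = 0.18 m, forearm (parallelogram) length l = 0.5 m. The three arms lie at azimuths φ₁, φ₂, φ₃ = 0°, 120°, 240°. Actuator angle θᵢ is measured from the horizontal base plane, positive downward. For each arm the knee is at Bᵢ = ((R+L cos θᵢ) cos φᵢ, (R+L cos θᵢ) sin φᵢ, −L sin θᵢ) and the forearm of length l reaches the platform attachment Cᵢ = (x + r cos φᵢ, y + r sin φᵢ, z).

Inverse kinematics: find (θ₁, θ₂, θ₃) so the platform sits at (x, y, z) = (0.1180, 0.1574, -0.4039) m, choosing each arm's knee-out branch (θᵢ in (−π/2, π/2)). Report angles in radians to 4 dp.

θ₁ = -0.1748, θ₂ = 0.0000, θ₃ = 0.9598

φ1=0.0° → target in arm frame (0.1180, 0.1574)
  A cos θ + B sin θ = C:  0.0120·cos θ + -0.4039·sin θ = 0.0821
  θ1 = atan2(B,A) + arccos(C/0.4041) = -0.1748
rotate P by −φ2: (0.0773, -0.1809, -0.4039)
  e−x'=0.0527;  (l²−L²−(e−x')²−y'²−z²)/2L = 0.0527
  γ=atan2(-0.4039,0.0527)=-1.4411;  ψ=arccos(0.1293)=1.4411;  θ2=γ+ψ≈0.0000
rotate P by −φ3: (-0.1953, 0.0235, -0.4039)
  A cos θ + B sin θ = C:  0.3253·cos θ + -0.4039·sin θ = -0.1442
  θ3 = atan2(B,A) + arccos(C/0.5186) = 0.9598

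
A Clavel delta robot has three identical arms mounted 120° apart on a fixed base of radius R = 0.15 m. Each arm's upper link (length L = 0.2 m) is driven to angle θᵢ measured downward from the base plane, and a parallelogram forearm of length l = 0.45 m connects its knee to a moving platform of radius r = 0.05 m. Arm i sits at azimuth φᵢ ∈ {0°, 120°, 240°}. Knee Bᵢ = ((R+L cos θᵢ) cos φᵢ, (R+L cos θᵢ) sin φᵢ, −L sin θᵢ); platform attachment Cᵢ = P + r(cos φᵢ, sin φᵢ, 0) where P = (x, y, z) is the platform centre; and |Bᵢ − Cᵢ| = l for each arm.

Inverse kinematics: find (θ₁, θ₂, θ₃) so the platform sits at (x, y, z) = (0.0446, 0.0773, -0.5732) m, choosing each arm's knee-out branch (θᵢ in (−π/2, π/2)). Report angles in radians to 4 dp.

φ1=0.0° → target in arm frame (0.0446, 0.0773)
  e−x'=0.0554;  (l²−L²−(e−x')²−y'²−z²)/2L = -0.4378
  γ=atan2(-0.5732,0.0554)=-1.4744;  ψ=arccos(-0.7602)=2.4344;  θ1=γ+ψ≈0.9599
arm 2 (φ=120.0°): x'=0.0446, y'=-0.0773
  A cos θ + B sin θ = C:  0.0554·cos θ + -0.5732·sin θ = -0.4377
  γ=atan2(-0.5732,0.0554)=-1.4745;  ψ=arccos(-0.7601)=2.4343;  θ2=γ+ψ≈0.9598
rotate P by −φ3: (-0.0892, 0.0000, -0.5732)
  A cos θ + B sin θ = C:  0.1892·cos θ + -0.5732·sin θ = -0.5047
  γ=atan2(-0.5732,0.1892)=-1.2519;  ψ=arccos(-0.8361)=2.5609;  θ3=γ+ψ≈1.3090

θ₁ = 0.9599, θ₂ = 0.9598, θ₃ = 1.3090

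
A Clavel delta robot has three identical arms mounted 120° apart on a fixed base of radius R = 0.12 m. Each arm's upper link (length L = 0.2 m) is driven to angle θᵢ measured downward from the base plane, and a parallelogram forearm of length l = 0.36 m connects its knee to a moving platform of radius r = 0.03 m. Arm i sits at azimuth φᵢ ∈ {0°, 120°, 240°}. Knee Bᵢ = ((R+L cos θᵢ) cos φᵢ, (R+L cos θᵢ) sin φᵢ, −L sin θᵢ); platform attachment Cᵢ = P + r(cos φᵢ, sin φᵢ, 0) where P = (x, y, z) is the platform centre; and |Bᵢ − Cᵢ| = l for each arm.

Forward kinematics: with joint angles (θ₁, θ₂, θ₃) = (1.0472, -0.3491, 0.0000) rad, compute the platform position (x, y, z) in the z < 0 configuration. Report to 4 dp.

(-0.1652, 0.0308, -0.2229)

S1 = (0.1900·cos0.0°, 0.1900·sin0.0°, -0.1732) = (0.1900, 0.0000, -0.1732)
arm 2 at φ=120.0°: e+L cos θ2 = 0.2779;  S2 = (-0.1390, 0.2407, 0.0684)
S3 = (0.2900·cos240.0°, 0.2900·sin240.0°, 0.0000) = (-0.1450, -0.2511, 0.0000)
eliminate P² terms by subtracting sphere 1 from 2 and 3
plane₁₂: -0.6579x+0.4814y+0.4832z = 0.0158
det = 0.6530;  x = -0.0254+0.6271z,  y = -0.0019+-0.1468z
quadratic in z: (1.4148)z²+(0.0768)z+(-0.0532)=0, √Δ=0.5539 → z ∈ {-0.2229, 0.1686}; z = -0.2229 (taking z<0)
x = -0.1652, y = 0.0308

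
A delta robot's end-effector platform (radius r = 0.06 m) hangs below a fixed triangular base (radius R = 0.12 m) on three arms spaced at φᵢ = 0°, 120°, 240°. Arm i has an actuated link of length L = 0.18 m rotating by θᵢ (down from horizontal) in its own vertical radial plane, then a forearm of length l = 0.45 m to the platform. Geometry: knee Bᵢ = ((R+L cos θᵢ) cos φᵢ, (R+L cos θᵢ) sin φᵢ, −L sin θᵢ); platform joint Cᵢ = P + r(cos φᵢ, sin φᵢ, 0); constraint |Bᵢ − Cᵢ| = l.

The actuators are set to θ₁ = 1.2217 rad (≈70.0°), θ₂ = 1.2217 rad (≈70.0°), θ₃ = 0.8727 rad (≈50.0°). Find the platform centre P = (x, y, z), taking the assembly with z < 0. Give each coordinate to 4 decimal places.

(-0.0452, -0.0782, -0.5797)

φ1=0.0°: virtual centre (0.1216, 0.0000, -0.1691), radius l
φ2=120.0°: virtual centre (-0.0608, 0.1053, -0.1691), radius l
centre 3 = (0.1757·cos240.0°, 0.1757·sin240.0°, -0.1379) = (-0.0878, -0.1522, -0.1379)
eliminate P² terms by subtracting sphere 1 from 2 and 3
[-0.3647 0.2106 0.0000]·P = 0.0000;  [-0.4188 -0.3043 0.0625]·P = 0.0065
det = 0.1992;  x = -0.0069+0.0661z,  y = -0.0119+0.1144z
sphere 1 gives Az²+Bz+C=0 with A=1.0175, B=0.3186, C=-0.1573;  B²−4AC=0.7415;  roots -0.5797, 0.2666;  negative root z = -0.5797
x = -0.0452, y = -0.0782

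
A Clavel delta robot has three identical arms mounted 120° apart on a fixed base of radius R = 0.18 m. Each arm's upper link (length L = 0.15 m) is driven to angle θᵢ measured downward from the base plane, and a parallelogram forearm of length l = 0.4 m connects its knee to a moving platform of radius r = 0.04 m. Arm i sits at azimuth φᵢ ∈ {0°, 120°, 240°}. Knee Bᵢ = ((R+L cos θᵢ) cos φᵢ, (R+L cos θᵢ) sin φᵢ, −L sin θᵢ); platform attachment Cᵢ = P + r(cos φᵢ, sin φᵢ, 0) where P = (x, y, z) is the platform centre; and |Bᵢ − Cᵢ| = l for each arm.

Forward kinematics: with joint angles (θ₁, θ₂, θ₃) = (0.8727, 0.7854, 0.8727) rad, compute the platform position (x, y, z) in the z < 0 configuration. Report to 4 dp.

(-0.0071, 0.0123, -0.4320)

arm 1 at φ=0.0°: ρ1 = 0.2364;  S1 = (0.2364, 0.0000, -0.1149)
arm 2 at φ=120.0°: ρ2 = 0.2461;  S2 = (-0.1230, 0.2131, -0.1061)
arm 3 at φ=240.0°: ρ3 = 0.2364;  S3 = (-0.1182, -0.2047, -0.1149)
eliminate P² terms by subtracting sphere 1 from 2 and 3
[-0.7189 0.4262 0.0177]·P = 0.0027;  [-0.7092 -0.4095 0.0000]·P = 0.0000
det = 0.5967;  x = -0.0019+0.0121z,  y = 0.0032+-0.0210z
into |P−S₁|² = l²: 1.0006z² + 0.2239z + -0.0900 = 0;  Δ = 0.4104;  z = -0.4320 or 0.2082 → z<0 root = -0.4320
x = -0.0071, y = 0.0123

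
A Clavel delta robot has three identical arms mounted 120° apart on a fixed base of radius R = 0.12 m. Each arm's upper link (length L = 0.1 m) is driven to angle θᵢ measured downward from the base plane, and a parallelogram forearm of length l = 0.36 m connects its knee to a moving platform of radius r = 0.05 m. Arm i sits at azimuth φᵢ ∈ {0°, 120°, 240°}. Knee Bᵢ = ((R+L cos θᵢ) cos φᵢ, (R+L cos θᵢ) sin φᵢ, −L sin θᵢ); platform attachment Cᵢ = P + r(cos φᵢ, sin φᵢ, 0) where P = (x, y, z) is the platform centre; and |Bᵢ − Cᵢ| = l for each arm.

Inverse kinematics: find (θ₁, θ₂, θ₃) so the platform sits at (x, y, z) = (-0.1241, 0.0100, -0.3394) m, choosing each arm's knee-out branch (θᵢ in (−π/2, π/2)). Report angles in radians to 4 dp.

θ₁ = 0.9603, θ₂ = 0.0878, θ₃ = 0.1746

arm 1 (φ=0.0°): x'=-0.1241, y'=0.0100
  A=0.1941, B=-0.3394, C=(l²−L²−A²−y'²−z²)/(2L)=-0.1668
  √(A²+B²)=0.3910;  θ1 = -1.0513+2.0116 ≈ 0.9603
rotate P by −φ2: (0.0707, 0.1025, -0.3394)
  A=-0.0007, B=-0.3394, C=(l²−L²−A²−y'²−z²)/(2L)=-0.0305
  θ2 = atan2(B,A) + arccos(C/0.3394) = 0.0878
arm 3 (φ=240.0°): x'=0.0534, y'=-0.1125
  A=0.0166, B=-0.3394, C=(l²−L²−A²−y'²−z²)/(2L)=-0.0426
  √(A²+B²)=0.3398;  θ3 = -1.5219+1.6965 ≈ 0.1746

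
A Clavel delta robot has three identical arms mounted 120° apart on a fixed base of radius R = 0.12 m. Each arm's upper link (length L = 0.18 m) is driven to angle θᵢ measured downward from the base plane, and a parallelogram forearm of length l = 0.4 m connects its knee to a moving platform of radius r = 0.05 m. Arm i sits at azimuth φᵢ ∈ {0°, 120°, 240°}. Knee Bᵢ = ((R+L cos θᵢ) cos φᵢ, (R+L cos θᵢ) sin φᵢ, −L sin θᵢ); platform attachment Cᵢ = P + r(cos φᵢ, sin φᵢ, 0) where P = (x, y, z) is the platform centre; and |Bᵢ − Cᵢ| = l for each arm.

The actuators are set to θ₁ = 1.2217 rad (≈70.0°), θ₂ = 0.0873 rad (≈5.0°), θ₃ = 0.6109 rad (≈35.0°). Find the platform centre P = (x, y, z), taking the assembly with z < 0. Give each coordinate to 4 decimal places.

(-0.1946, 0.0814, -0.3858)

centre 1 = (0.1316·cos0.0°, 0.1316·sin0.0°, -0.1691) = (0.1316, 0.0000, -0.1691)
arm 2 at φ=120.0°: (R−r)+L cos θ2 = 0.2493;  centre 2 = (-0.1247, 0.2159, -0.0157)
arm 3 at φ=240.0°: (R−r)+L cos θ3 = 0.2174;  centre 3 = (-0.1087, -0.1883, -0.1032)
eliminate P² terms by subtracting sphere 1 from 2 and 3
linear system: -0.5125x+0.4318y = 0.0165−0.3069z; -0.4806x+-0.3766y = 0.0120−0.1318z
det = 0.4005;  x = -0.0285+0.4307z,  y = 0.0044+-0.1996z
quadratic in z: (1.2253)z²+(0.1987)z+(-0.1058)=0, √Δ=0.7469 → z ∈ {-0.3858, 0.2237}; z = -0.3858 (taking z<0)
x = -0.1946, y = 0.0814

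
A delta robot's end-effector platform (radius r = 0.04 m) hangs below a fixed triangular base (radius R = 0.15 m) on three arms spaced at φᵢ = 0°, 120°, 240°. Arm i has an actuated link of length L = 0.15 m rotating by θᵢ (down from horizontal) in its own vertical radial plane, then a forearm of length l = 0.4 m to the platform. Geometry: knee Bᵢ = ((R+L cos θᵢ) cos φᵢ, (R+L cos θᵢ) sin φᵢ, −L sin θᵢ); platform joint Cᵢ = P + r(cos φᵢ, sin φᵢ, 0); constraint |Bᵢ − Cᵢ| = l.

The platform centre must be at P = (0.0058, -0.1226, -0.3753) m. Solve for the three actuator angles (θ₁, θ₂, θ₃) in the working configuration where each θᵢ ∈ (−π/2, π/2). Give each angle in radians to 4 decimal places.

φ1=0.0° → target in arm frame (0.0058, -0.1226)
  e−x'=0.1042;  (l²−L²−(e−x')²−y'²−z²)/2L = -0.0975
  γ=atan2(-0.3753,0.1042)=-1.3000;  ψ=arccos(-0.2502)=1.8237;  θ1=γ+ψ≈0.5237
φ2=120.0° → target in arm frame (-0.1091, 0.0563)
  A cos θ + B sin θ = C:  0.2191·cos θ + -0.3753·sin θ = -0.1817
  γ=atan2(-0.3753,0.2191)=-1.0424;  ψ=arccos(-0.4181)=2.0022;  θ2=γ+ψ≈0.9598
arm 3 (φ=240.0°): x'=0.1033, y'=0.0663
  e−x'=0.0067;  (l²−L²−(e−x')²−y'²−z²)/2L = -0.0260
  θ3 = atan2(B,A) + arccos(C/0.3754) = 0.0872

θ₁ = 0.5237, θ₂ = 0.9598, θ₃ = 0.0872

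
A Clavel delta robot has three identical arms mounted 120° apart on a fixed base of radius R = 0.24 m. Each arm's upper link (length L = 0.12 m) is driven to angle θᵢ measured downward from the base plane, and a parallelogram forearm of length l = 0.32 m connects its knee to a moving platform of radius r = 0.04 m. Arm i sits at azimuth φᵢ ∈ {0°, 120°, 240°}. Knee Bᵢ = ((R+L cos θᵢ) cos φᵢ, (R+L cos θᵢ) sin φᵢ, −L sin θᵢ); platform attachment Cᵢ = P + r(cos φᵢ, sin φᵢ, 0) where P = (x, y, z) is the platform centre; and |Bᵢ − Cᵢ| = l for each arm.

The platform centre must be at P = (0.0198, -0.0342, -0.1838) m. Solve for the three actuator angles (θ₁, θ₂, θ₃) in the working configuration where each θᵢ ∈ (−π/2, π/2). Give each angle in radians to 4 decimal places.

arm 1 (φ=0.0°): x'=0.0198, y'=-0.0342
  A cos θ + B sin θ = C:  0.1802·cos θ + -0.1838·sin θ = 0.0857
  θ1 = atan2(B,A) + arccos(C/0.2574) = 0.4359
φ2=120.0° → target in arm frame (-0.0395, 0.0000)
  e−x'=0.2395;  (l²−L²−(e−x')²−y'²−z²)/2L = -0.0131
  γ=atan2(-0.1838,0.2395)=-0.6545;  ψ=arccos(-0.0435)=1.6143;  θ2=γ+ψ≈0.9598
arm 3 (φ=240.0°): x'=0.0197, y'=0.0342
  A=0.1803, B=-0.1838, C=(l²−L²−A²−y'²−z²)/(2L)=0.0856
  θ3 = atan2(B,A) + arccos(C/0.2575) = 0.4368

θ₁ = 0.4359, θ₂ = 0.9598, θ₃ = 0.4368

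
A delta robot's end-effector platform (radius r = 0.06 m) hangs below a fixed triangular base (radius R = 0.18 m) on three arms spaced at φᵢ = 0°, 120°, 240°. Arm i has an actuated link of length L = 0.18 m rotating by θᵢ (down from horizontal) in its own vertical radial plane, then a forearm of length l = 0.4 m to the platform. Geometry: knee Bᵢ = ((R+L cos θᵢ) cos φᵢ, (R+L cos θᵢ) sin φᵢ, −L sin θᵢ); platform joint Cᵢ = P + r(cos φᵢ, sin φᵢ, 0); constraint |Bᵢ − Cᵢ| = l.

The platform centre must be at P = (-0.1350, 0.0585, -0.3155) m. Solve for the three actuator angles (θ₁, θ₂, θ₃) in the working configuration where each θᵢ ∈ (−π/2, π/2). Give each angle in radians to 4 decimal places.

θ₁ = 0.9599, θ₂ = -0.1745, θ₃ = 0.3491

rotate P by −φ1: (-0.1350, 0.0585, -0.3155)
  e−x'=0.2550;  (l²−L²−(e−x')²−y'²−z²)/2L = -0.1122
  √(A²+B²)=0.4057;  θ1 = -0.8911+1.8510 ≈ 0.9599
φ2=120.0° → target in arm frame (0.1182, 0.0877)
  A=0.0018, B=-0.3155, C=(l²−L²−A²−y'²−z²)/(2L)=0.0566
  γ=atan2(-0.3155,0.0018)=-1.5650;  ψ=arccos(0.1794)=1.3905;  θ2=γ+ψ≈-0.1745
φ3=240.0° → target in arm frame (0.0168, -0.1462)
  A cos θ + B sin θ = C:  0.1032·cos θ + -0.3155·sin θ = -0.0110
  √(A²+B²)=0.3319;  θ3 = -1.2548+1.6038 ≈ 0.3491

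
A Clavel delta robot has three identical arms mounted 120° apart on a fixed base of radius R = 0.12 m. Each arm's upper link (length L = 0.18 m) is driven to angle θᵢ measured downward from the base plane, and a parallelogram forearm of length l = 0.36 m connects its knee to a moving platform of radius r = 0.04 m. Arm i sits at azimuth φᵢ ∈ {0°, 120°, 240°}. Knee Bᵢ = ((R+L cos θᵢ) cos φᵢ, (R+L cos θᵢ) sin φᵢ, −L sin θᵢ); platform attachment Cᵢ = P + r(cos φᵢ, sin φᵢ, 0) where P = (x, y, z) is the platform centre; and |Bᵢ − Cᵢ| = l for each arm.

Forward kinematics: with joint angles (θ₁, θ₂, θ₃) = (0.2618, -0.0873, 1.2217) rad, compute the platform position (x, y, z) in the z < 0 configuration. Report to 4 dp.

φ1=0.0°: virtual centre (0.2539, 0.0000, -0.0466), radius l
S2 = (0.2593·cos120.0°, 0.2593·sin120.0°, 0.0157) = (-0.1297, 0.2246, 0.0157)
arm 3 at φ=240.0°: ρ3 = 0.1416;  S3 = (-0.0708, -0.1226, -0.1691)
eliminate P² terms by subtracting sphere 1 from 2 and 3
plane₁₂: -0.7670x+0.4491y+0.1246z = 0.0009
det = 0.4797;  x = 0.0164+-0.1658z,  y = 0.0299+-0.5605z
into |P−S₁|² = l²: 1.3417z² + 0.1384z + -0.0701 = 0;  Δ = 0.3955;  z = -0.2860 or 0.1828 → z<0 root = -0.2860
x = 0.0638, y = 0.1902

(0.0638, 0.1902, -0.2860)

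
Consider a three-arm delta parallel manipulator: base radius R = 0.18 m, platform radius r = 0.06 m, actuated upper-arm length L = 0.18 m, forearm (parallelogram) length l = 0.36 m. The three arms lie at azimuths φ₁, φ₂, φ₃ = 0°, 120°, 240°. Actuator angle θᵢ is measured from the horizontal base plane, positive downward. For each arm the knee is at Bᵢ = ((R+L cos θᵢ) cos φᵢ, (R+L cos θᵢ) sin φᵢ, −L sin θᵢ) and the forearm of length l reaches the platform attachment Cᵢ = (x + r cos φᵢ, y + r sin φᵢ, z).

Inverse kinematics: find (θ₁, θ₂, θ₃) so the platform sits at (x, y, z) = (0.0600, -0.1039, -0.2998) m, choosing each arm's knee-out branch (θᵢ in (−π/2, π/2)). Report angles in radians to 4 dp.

θ₁ = 0.2618, θ₂ = 1.0472, θ₃ = 0.2620

φ1=0.0° → target in arm frame (0.0600, -0.1039)
  e−x'=0.0600;  (l²−L²−(e−x')²−y'²−z²)/2L = -0.0197
  √(A²+B²)=0.3057;  θ1 = -1.3733+1.6351 ≈ 0.2618
φ2=120.0° → target in arm frame (-0.1200, 0.0000)
  A cos θ + B sin θ = C:  0.2400·cos θ + -0.2998·sin θ = -0.1396
  √(A²+B²)=0.3840;  θ2 = -0.8958+1.9430 ≈ 1.0472
arm 3 (φ=240.0°): x'=0.0600, y'=0.1039
  A cos θ + B sin θ = C:  0.0600·cos θ + -0.2998·sin θ = -0.0197
  √(A²+B²)=0.3057;  θ3 = -1.3732+1.6352 ≈ 0.2620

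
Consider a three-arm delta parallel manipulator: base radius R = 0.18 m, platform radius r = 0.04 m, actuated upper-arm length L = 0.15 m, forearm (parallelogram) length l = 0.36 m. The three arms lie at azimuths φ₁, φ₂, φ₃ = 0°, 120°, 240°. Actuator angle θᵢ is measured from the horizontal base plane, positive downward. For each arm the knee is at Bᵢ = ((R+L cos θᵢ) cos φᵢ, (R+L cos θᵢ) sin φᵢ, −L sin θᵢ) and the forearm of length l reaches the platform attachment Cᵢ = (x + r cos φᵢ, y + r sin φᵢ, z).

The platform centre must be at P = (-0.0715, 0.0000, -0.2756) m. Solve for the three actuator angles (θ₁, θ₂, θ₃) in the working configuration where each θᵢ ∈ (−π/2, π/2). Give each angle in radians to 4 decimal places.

θ₁ = 0.7853, θ₂ = 0.1745, θ₃ = 0.1745

arm 1 (φ=0.0°): x'=-0.0715, y'=0.0000
  A cos θ + B sin θ = C:  0.2115·cos θ + -0.2756·sin θ = -0.0453
  √(A²+B²)=0.3474;  θ1 = -0.9162+1.7015 ≈ 0.7853
arm 2 (φ=120.0°): x'=0.0357, y'=0.0619
  e−x'=0.1043;  (l²−L²−(e−x')²−y'²−z²)/2L = 0.0548
  θ2 = atan2(B,A) + arccos(C/0.2947) = 0.1745
φ3=240.0° → target in arm frame (0.0358, -0.0619)
  A=0.1042, B=-0.2756, C=(l²−L²−A²−y'²−z²)/(2L)=0.0548
  √(A²+B²)=0.2947;  θ3 = -1.2092+1.3837 ≈ 0.1745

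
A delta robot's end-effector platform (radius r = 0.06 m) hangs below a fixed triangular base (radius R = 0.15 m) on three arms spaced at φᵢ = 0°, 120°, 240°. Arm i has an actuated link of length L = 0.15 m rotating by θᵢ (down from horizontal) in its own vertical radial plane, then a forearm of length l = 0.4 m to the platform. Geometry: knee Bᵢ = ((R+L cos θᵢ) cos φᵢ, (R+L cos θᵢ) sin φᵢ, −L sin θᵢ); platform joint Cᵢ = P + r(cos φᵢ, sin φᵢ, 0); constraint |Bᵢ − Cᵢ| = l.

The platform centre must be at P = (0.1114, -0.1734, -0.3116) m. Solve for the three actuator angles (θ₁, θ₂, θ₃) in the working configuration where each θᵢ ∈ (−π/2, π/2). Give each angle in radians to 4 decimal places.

arm 1 (φ=0.0°): x'=0.1114, y'=-0.1734
  A=-0.0214, B=-0.3116, C=(l²−L²−A²−y'²−z²)/(2L)=0.0329
  θ1 = atan2(B,A) + arccos(C/0.3123) = -0.1742
rotate P by −φ2: (-0.2059, -0.0098, -0.3116)
  A cos θ + B sin θ = C:  0.2959·cos θ + -0.3116·sin θ = -0.1574
  √(A²+B²)=0.4297;  θ2 = -0.8113+1.9459 ≈ 1.1346
φ3=240.0° → target in arm frame (0.0945, 0.1832)
  A=-0.0045, B=-0.3116, C=(l²−L²−A²−y'²−z²)/(2L)=0.0228
  θ3 = atan2(B,A) + arccos(C/0.3116) = -0.0875

θ₁ = -0.1742, θ₂ = 1.1346, θ₃ = -0.0875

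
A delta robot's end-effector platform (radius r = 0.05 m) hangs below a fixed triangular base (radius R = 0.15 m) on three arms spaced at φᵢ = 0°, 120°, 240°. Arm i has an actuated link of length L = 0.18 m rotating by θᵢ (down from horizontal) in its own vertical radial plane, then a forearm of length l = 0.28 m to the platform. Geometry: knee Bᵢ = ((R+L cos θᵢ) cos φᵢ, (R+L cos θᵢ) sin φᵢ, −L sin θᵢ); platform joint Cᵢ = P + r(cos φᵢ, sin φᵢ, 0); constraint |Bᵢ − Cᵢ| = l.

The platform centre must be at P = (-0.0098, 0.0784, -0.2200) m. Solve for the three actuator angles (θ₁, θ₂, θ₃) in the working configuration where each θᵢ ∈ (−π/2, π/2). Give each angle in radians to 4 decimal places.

arm 1 (φ=0.0°): x'=-0.0098, y'=0.0784
  A=0.1098, B=-0.2200, C=(l²−L²−A²−y'²−z²)/(2L)=-0.0572
  √(A²+B²)=0.2459;  θ1 = -1.1079+1.8057 ≈ 0.6978
φ2=120.0° → target in arm frame (0.0728, -0.0307)
  e−x'=0.0272;  (l²−L²−(e−x')²−y'²−z²)/2L = -0.0113
  θ2 = atan2(B,A) + arccos(C/0.2217) = 0.1742
φ3=240.0° → target in arm frame (-0.0630, -0.0477)
  A=0.1630, B=-0.2200, C=(l²−L²−A²−y'²−z²)/(2L)=-0.0868
  θ3 = atan2(B,A) + arccos(C/0.2738) = 0.9602

θ₁ = 0.6978, θ₂ = 0.1742, θ₃ = 0.9602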